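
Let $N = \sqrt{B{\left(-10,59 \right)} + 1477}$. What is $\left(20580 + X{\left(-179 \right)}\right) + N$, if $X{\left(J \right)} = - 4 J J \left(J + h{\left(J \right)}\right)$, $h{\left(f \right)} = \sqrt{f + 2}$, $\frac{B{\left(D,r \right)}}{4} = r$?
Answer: $22961936 + \sqrt{1713} - 128164 i \sqrt{177} \approx 2.2962 \cdot 10^{7} - 1.7051 \cdot 10^{6} i$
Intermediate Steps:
$B{\left(D,r \right)} = 4 r$
$h{\left(f \right)} = \sqrt{2 + f}$
$N = \sqrt{1713}$ ($N = \sqrt{4 \cdot 59 + 1477} = \sqrt{236 + 1477} = \sqrt{1713} \approx 41.388$)
$X{\left(J \right)} = - 4 J^{2} \left(J + \sqrt{2 + J}\right)$ ($X{\left(J \right)} = - 4 J J \left(J + \sqrt{2 + J}\right) = - 4 J^{2} \left(J + \sqrt{2 + J}\right)$)
$\left(20580 + X{\left(-179 \right)}\right) + N = \left(20580 + 4 \left(-179\right)^{2} \left(\left(-1\right) \left(-179\right) - \sqrt{2 - 179}\right)\right) + \sqrt{1713} = \left(20580 + 4 \cdot 32041 \left(179 - \sqrt{-177}\right)\right) + \sqrt{1713} = \left(20580 + 4 \cdot 32041 \left(179 - i \sqrt{177}\right)\right) + \sqrt{1713} = \left(20580 + \left(22941356 - 128164 i \sqrt{177}\right)\right) + \sqrt{1713} = \left(22961936 - 128164 i \sqrt{177}\right) + \sqrt{1713} = 22961936 + \sqrt{1713} - 128164 i \sqrt{177}$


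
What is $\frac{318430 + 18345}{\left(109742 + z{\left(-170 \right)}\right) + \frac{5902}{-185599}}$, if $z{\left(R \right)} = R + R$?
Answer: $\frac{62505103225}{20304895896} \approx 3.0783$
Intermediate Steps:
$z{\left(R \right)} = 2 R$
$\frac{318430 + 18345}{\left(109742 + z{\left(-170 \right)}\right) + \frac{5902}{-185599}} = \frac{318430 + 18345}{\left(109742 + 2 \left(-170\right)\right) + \frac{5902}{-185599}} = \frac{336775}{\left(109742 - 340\right) + 5902 \left(- \frac{1}{185599}\right)} = \frac{336775}{109402 - \frac{5902}{185599}} = \frac{336775}{\frac{20304895896}{185599}} = 336775 \cdot \frac{185599}{20304895896} = \frac{62505103225}{20304895896}$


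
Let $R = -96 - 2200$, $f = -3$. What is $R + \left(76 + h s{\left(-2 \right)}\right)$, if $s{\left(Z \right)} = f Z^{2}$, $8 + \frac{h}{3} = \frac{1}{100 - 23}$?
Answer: $- \frac{148800}{77} \approx -1932.5$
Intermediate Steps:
$h = - \frac{1845}{77}$ ($h = -24 + \frac{3}{100 - 23} = -24 + \frac{3}{77} = - \frac{1845}{77} \approx -23.961$)
$s{\left(Z \right)} = - 3 Z^{2}$
$R = -2296$ ($R = -96 - 2200 = -2296$)
$R + \left(76 + h s{\left(-2 \right)}\right) = -2296 - \left(-76 + \frac{1845 \left(- 3 \left(-2\right)^{2}\right)}{77}\right) = -2296 - \left(-76 + \frac{1845 \left(\left(-3\right) 4\right)}{77}\right) = -2296 + \left(76 - - \frac{22140}{77}\right) = -2296 + \left(76 + \frac{22140}{77}\right) = -2296 + \frac{27992}{77} = - \frac{148800}{77}$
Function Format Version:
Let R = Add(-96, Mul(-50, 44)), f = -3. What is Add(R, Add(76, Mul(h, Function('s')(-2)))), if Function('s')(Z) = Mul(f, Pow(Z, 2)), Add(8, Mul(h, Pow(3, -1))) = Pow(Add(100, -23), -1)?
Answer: Rational(-148800, 77) ≈ -1932.5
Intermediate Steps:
h = Rational(-1845, 77) (h = Add(-24, Mul(3, Pow(Add(100, -23), -1))) = Add(-24, Mul(3, Pow(77, -1))) = Add(-24, Mul(3, Rational(1, 77))) = Add(-24, Rational(3, 77)) = Rational(-1845, 77) ≈ -23.961)
Function('s')(Z) = Mul(-3, Pow(Z, 2))
R = -2296 (R = Add(-96, -2200) = -2296)
Add(R, Add(76, Mul(h, Function('s')(-2)))) = Add(-2296, Add(76, Mul(Rational(-1845, 77), Mul(-3, Pow(-2, 2))))) = Add(-2296, Add(76, Mul(Rational(-1845, 77), Mul(-3, 4)))) = Add(-2296, Add(76, Mul(Rational(-1845, 77), -12))) = Add(-2296, Add(76, Rational(22140, 77))) = Add(-2296, Rational(27992, 77)) = Rational(-148800, 77)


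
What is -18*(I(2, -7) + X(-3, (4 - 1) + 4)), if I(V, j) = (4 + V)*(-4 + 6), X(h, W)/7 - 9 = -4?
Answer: -846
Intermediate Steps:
X(h, W) = 35 (X(h, W) = 63 + 7*(-4) = 63 - 28 = 35)
I(V, j) = 8 + 2*V (I(V, j) = (4 + V)*2 = 8 + 2*V)
-18*(I(2, -7) + X(-3, (4 - 1) + 4)) = -18*((8 + 2*2) + 35) = -18*((8 + 4) + 35) = -18*(12 + 35) = -18*47 = -846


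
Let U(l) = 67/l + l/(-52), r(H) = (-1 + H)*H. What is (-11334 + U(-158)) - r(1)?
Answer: -11637333/1027 ≈ -11331.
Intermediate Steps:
r(H) = H*(-1 + H)
U(l) = 67/l - l/52 (U(l) = 67/l + l*(-1/52) = 67/l - l/52)
(-11334 + U(-158)) - r(1) = (-11334 + (67/(-158) - 1/52*(-158))) - (-1 + 1) = (-11334 + (67*(-1/158) + 79/26)) - 0 = (-11334 + (-67/158 + 79/26)) - 1*0 = (-11334 + 2685/1027) + 0 = -11637333/1027 + 0 = -11637333/1027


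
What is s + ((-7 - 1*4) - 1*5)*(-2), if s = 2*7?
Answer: 46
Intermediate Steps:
s = 14
s + ((-7 - 1*4) - 1*5)*(-2) = 14 + ((-7 - 1*4) - 1*5)*(-2) = 14 + ((-7 - 4) - 5)*(-2) = 14 + (-11 - 5)*(-2) = 14 - 16*(-2) = 14 + 32 = 46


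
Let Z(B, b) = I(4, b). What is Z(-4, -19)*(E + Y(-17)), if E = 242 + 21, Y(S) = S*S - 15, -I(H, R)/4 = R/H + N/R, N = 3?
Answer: 200301/19 ≈ 10542.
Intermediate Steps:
I(H, R) = -12/R - 4*R/H (I(H, R) = -4*(R/H + 3/R) = -4*(3/R + R/H) = -12/R - 4*R/H)
Z(B, b) = -b - 12/b (Z(B, b) = -12/b - 4*b/4 = -12/b - 4*b*¼ = -12/b - b = -b - 12/b)
Y(S) = -15 + S² (Y(S) = S² - 15 = -15 + S²)
E = 263
Z(-4, -19)*(E + Y(-17)) = (-1*(-19) - 12/(-19))*(263 + (-15 + (-17)²)) = (19 - 12*(-1/19))*(263 + (-15 + 289)) = (19 + 12/19)*(263 + 274) = (373/19)*537 = 200301/19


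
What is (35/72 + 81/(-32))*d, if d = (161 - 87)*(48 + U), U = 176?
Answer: -305102/9 ≈ -33900.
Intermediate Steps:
d = 16576 (d = (161 - 87)*(48 + 176) = 74*224 = 16576)
(35/72 + 81/(-32))*d = (35/72 + 81/(-32))*16576 = (35*(1/72) + 81*(-1/32))*16576 = (35/72 - 81/32)*16576 = -589/288*16576 = -305102/9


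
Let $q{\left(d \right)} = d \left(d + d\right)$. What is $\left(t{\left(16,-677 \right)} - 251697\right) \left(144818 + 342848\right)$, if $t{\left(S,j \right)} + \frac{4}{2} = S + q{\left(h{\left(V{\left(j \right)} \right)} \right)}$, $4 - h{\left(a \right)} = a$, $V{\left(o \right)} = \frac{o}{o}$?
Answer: $-122728463890$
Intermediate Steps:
$V{\left(o \right)} = 1$
$h{\left(a \right)} = 4 - a$
$q{\left(d \right)} = 2 d^{2}$ ($q{\left(d \right)} = d 2 d = 2 d^{2}$)
$t{\left(S,j \right)} = 16 + S$ ($t{\left(S,j \right)} = -2 + \left(S + 2 \left(4 - 1\right)^{2}\right) = -2 + \left(S + 2 \cdot 3^{2}\right) = -2 + \left(S + 2 \cdot 9\right) = -2 + \left(S + 18\right) = -2 + \left(18 + S\right) = 16 + S$)
$\left(t{\left(16,-677 \right)} - 251697\right) \left(144818 + 342848\right) = \left(\left(16 + 16\right) - 251697\right) \left(144818 + 342848\right) = \left(32 - 251697\right) 487666 = \left(-251665\right) 487666 = -122728463890$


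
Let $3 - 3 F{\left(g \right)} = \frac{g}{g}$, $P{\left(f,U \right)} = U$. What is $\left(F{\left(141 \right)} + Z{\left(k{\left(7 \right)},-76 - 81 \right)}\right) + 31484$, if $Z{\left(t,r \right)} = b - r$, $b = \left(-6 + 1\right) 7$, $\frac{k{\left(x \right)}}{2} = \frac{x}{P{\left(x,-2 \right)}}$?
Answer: $\frac{94820}{3} \approx 31607.0$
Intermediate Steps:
$F{\left(g \right)} = \frac{2}{3}$ ($F{\left(g \right)} = 1 - \frac{g \frac{1}{g}}{3} = 1 - \frac{1}{3} = \frac{2}{3}$)
$k{\left(x \right)} = - x$ ($k{\left(x \right)} = 2 \frac{x}{-2} = 2 x \left(- \frac{1}{2}\right) = 2 \left(- \frac{x}{2}\right) = - x$)
$b = -35$ ($b = \left(-5\right) 7 = -35$)
$Z{\left(t,r \right)} = -35 - r$
$\left(F{\left(141 \right)} + Z{\left(k{\left(7 \right)},-76 - 81 \right)}\right) + 31484 = \left(\frac{2}{3} - -122\right) + 31484 = \left(\frac{2}{3} + \left(-35 + 157\right)\right) + 31484 = \left(\frac{2}{3} + 122\right) + 31484 = \frac{368}{3} + 31484 = \frac{94820}{3}$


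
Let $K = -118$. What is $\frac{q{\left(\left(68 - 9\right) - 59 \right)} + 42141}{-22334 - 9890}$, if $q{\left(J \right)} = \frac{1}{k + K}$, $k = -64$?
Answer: $- \frac{7669661}{5864768} \approx -1.3078$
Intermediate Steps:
$q{\left(J \right)} = - \frac{1}{182}$ ($q{\left(J \right)} = \frac{1}{-64 - 118} = \frac{1}{-182} = - \frac{1}{182}$)
$\frac{q{\left(\left(68 - 9\right) - 59 \right)} + 42141}{-22334 - 9890} = \frac{- \frac{1}{182} + 42141}{-22334 - 9890} = \frac{7669661}{182 \left(-32224\right)} = \frac{7669661}{182} \left(- \frac{1}{32224}\right) = - \frac{7669661}{5864768}$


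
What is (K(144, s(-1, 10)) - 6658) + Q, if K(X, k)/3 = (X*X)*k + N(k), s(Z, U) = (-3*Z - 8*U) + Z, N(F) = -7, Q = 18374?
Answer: -4840529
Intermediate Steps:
s(Z, U) = -8*U - 2*Z (s(Z, U) = (-8*U - 3*Z) + Z = -8*U - 2*Z)
K(X, k) = -21 + 3*k*X² (K(X, k) = 3*((X*X)*k - 7) = 3*(X²*k - 7) = 3*(k*X² - 7) = 3*(-7 + k*X²) = -21 + 3*k*X²)
(K(144, s(-1, 10)) - 6658) + Q = ((-21 + 3*(-8*10 - 2*(-1))*144²) - 6658) + 18374 = ((-21 + 3*(-80 + 2)*20736) - 6658) + 18374 = ((-21 + 3*(-78)*20736) - 6658) + 18374 = ((-21 - 4852224) - 6658) + 18374 = (-4852245 - 6658) + 18374 = -4858903 + 18374 = -4840529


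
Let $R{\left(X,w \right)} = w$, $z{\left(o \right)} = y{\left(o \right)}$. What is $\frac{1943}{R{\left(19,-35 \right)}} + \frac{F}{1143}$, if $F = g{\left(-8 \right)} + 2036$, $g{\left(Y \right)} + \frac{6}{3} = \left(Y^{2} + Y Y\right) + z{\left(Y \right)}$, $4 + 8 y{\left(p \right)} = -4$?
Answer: $- \frac{2145214}{40005} \approx -53.624$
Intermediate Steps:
$y{\left(p \right)} = -1$ ($y{\left(p \right)} = - \frac{1}{2} + \frac{1}{8} \left(-4\right) = - \frac{1}{2} - \frac{1}{2} = -1$)
$z{\left(o \right)} = -1$
$g{\left(Y \right)} = -3 + 2 Y^{2}$ ($g{\left(Y \right)} = -2 - \left(1 - Y^{2} - Y Y\right) = -2 + \left(\left(Y^{2} + Y^{2}\right) - 1\right) = -2 + \left(2 Y^{2} - 1\right) = -2 + \left(-1 + 2 Y^{2}\right) = -3 + 2 Y^{2}$)
$F = 2161$ ($F = \left(-3 + 2 \left(-8\right)^{2}\right) + 2036 = \left(-3 + 2 \cdot 64\right) + 2036 = \left(-3 + 128\right) + 2036 = 125 + 2036 = 2161$)
$\frac{1943}{R{\left(19,-35 \right)}} + \frac{F}{1143} = \frac{1943}{-35} + \frac{2161}{1143} = 1943 \left(- \frac{1}{35}\right) + 2161 \cdot \frac{1}{1143} = - \frac{1943}{35} + \frac{2161}{1143} = - \frac{2145214}{40005}$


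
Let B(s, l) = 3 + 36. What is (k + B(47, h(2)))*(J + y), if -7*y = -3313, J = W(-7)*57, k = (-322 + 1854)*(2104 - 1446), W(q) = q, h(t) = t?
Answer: 524209400/7 ≈ 7.4887e+7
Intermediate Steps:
B(s, l) = 39
k = 1008056 (k = 1532*658 = 1008056)
J = -399 (J = -7*57 = -399)
y = 3313/7 (y = -⅐*(-3313) = 3313/7 ≈ 473.29)
(k + B(47, h(2)))*(J + y) = (1008056 + 39)*(-399 + 3313/7) = 1008095*(520/7) = 524209400/7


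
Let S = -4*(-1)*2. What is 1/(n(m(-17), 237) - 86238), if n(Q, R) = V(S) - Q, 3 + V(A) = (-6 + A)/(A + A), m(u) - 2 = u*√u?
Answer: -5519544/476021657681 - 1088*I*√17/476021657681 ≈ -1.1595e-5 - 9.4238e-9*I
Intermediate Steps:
m(u) = 2 + u^(3/2) (m(u) = 2 + u*√u = 2 + u^(3/2))
S = 8 (S = 4*2 = 8)
V(A) = -3 + (-6 + A)/(2*A) (V(A) = -3 + (-6 + A)/(A + A) = -3 + (-6 + A)/((2*A)) = -3 + (-6 + A)*(1/(2*A)) = -3 + (-6 + A)/(2*A))
n(Q, R) = -23/8 - Q (n(Q, R) = (-5/2 - 3/8) - Q = -23/8 - Q)
1/(n(m(-17), 237) - 86238) = 1/((-23/8 - (2 + (-17)^(3/2))) - 86238) = 1/((-23/8 - (2 - 17*I*√17)) - 86238) = 1/((-23/8 + (-2 + 17*I*√17)) - 86238) = 1/((-39/8 + 17*I*√17) - 86238) = 1/(-689943/8 + 17*I*√17)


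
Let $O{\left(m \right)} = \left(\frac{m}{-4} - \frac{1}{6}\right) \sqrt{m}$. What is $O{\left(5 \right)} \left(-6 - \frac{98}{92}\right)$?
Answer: $\frac{5525 \sqrt{5}}{552} \approx 22.381$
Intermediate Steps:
$O{\left(m \right)} = \sqrt{m} \left(- \frac{1}{6} - \frac{m}{4}\right)$ ($O{\left(m \right)} = \left(m \left(- \frac{1}{4}\right) - \frac{1}{6}\right) \sqrt{m} = \left(- \frac{m}{4} - \frac{1}{6}\right) \sqrt{m} = \left(- \frac{1}{6} - \frac{m}{4}\right) \sqrt{m} = \sqrt{m} \left(- \frac{1}{6} - \frac{m}{4}\right)$)
$O{\left(5 \right)} \left(-6 - \frac{98}{92}\right) = \frac{\sqrt{5} \left(-2 - 15\right)}{12} \left(-6 - \frac{98}{92}\right) = \frac{\sqrt{5} \left(-2 - 15\right)}{12} \left(-6 - \frac{49}{46}\right) = \frac{1}{12} \sqrt{5} \left(-17\right) \left(-6 - \frac{49}{46}\right) = - \frac{17 \sqrt{5}}{12} \left(- \frac{325}{46}\right) = \frac{5525 \sqrt{5}}{552}$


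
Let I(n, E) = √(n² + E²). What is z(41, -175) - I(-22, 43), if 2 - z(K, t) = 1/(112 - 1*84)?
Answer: 55/28 - √2333 ≈ -46.337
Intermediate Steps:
z(K, t) = 55/28 (z(K, t) = 2 - 1/(112 - 1*84) = 2 - 1/(112 - 84) = 2 - 1/28 = 55/28)
I(n, E) = √(E² + n²)
z(41, -175) - I(-22, 43) = 55/28 - √(43² + (-22)²) = 55/28 - √(1849 + 484) = 55/28 - √2333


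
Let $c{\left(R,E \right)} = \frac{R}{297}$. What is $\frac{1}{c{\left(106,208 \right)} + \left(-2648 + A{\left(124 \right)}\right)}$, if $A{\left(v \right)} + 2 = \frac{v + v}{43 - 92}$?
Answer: $- \frac{14553}{38633912} \approx -0.00037669$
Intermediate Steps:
$A{\left(v \right)} = -2 - \frac{2 v}{49}$ ($A{\left(v \right)} = -2 + \frac{v + v}{43 - 92} = -2 + \frac{2 v}{-49} = -2 + 2 v \left(- \frac{1}{49}\right) = -2 - \frac{2 v}{49}$)
$c{\left(R,E \right)} = \frac{R}{297}$ ($c{\left(R,E \right)} = R \frac{1}{297} = \frac{R}{297}$)
$\frac{1}{c{\left(106,208 \right)} + \left(-2648 + A{\left(124 \right)}\right)} = \frac{1}{\frac{1}{297} \cdot 106 - \frac{130098}{49}} = \frac{1}{\frac{106}{297} - \frac{130098}{49}} = \frac{1}{- \frac{38633912}{14553}} = - \frac{14553}{38633912}$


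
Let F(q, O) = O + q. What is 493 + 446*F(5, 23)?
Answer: 12981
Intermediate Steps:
493 + 446*F(5, 23) = 493 + 446*(23 + 5) = 493 + 446*28 = 493 + 12488 = 12981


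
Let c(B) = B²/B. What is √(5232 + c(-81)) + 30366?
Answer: 30366 + √5151 ≈ 30438.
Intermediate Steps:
c(B) = B
√(5232 + c(-81)) + 30366 = √(5232 - 81) + 30366 = √5151 + 30366 = 30366 + √5151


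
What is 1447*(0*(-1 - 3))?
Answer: 0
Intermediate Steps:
1447*(0*(-1 - 3)) = 1447*(0*(-4)) = 1447*0 = 0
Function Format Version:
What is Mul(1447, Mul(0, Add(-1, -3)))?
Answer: 0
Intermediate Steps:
Mul(1447, Mul(0, Add(-1, -3))) = Mul(1447, Mul(0, -4)) = Mul(1447, 0) = 0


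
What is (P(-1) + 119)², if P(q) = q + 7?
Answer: 15625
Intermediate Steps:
P(q) = 7 + q
(P(-1) + 119)² = ((7 - 1) + 119)² = (6 + 119)² = 125² = 15625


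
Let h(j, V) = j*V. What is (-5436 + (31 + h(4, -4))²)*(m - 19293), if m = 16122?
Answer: 16524081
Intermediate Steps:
h(j, V) = V*j
(-5436 + (31 + h(4, -4))²)*(m - 19293) = (-5436 + (31 - 4*4)²)*(16122 - 19293) = (-5436 + (31 - 16)²)*(-3171) = (-5436 + 15²)*(-3171) = (-5436 + 225)*(-3171) = -5211*(-3171) = 16524081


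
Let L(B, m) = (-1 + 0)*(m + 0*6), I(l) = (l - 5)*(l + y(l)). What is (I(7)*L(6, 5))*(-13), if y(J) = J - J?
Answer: 910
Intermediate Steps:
y(J) = 0
I(l) = l*(-5 + l) (I(l) = (l - 5)*(l + 0) = (-5 + l)*l = l*(-5 + l))
L(B, m) = -m (L(B, m) = -(m + 0) = -m)
(I(7)*L(6, 5))*(-13) = ((7*(-5 + 7))*(-1*5))*(-13) = ((7*2)*(-5))*(-13) = (14*(-5))*(-13) = -70*(-13) = 910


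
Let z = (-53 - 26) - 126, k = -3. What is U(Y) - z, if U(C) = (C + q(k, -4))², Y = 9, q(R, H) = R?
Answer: 241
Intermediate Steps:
z = -205 (z = -79 - 126 = -205)
U(C) = (-3 + C)² (U(C) = (C - 3)² = (-3 + C)²)
U(Y) - z = (-3 + 9)² - 1*(-205) = 6² + 205 = 36 + 205 = 241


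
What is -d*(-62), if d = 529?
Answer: 32798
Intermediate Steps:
-d*(-62) = -1*529*(-62) = -529*(-62) = 32798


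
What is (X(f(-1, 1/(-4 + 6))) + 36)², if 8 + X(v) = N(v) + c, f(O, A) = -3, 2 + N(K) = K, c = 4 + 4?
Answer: 961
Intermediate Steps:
c = 8
N(K) = -2 + K
X(v) = -2 + v (X(v) = -8 + ((-2 + v) + 8) = -8 + (6 + v) = -2 + v)
(X(f(-1, 1/(-4 + 6))) + 36)² = ((-2 - 3) + 36)² = (-5 + 36)² = 31² = 961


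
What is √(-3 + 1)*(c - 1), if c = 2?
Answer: I*√2 ≈ 1.4142*I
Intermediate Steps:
√(-3 + 1)*(c - 1) = √(-3 + 1)*(2 - 1) = √(-2)*1 = (I*√2)*1 = I*√2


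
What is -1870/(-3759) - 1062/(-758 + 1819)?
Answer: -2007988/3988299 ≈ -0.50347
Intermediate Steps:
-1870/(-3759) - 1062/(-758 + 1819) = -1870*(-1/3759) - 1062/1061 = 1870/3759 - 1062*1/1061 = 1870/3759 - 1062/1061 = -2007988/3988299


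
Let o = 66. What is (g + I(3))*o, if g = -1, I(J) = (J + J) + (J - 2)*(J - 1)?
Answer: 462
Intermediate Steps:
I(J) = 2*J + (-1 + J)*(-2 + J) (I(J) = 2*J + (-2 + J)*(-1 + J) = 2*J + (-1 + J)*(-2 + J))
(g + I(3))*o = (-1 + (2 + 3**2 - 1*3))*66 = (-1 + (2 + 9 - 3))*66 = (-1 + 8)*66 = 7*66 = 462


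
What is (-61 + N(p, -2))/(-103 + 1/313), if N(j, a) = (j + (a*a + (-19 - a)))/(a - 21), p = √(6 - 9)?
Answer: 217535/370737 + 313*I*√3/741474 ≈ 0.58676 + 0.00073115*I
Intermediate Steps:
p = I*√3 (p = √(-3) = I*√3 ≈ 1.732*I)
N(j, a) = (-19 + j + a² - a)/(-21 + a) (N(j, a) = (j + (a² + (-19 - a)))/(-21 + a) = (j + (-19 + a² - a))/(-21 + a) = (-19 + j + a² - a)/(-21 + a))
(-61 + N(p, -2))/(-103 + 1/313) = (-61 + (-19 + I*√3 + (-2)² - 1*(-2))/(-21 - 2))/(-103 + 1/313) = (-61 + (-19 + I*√3 + 4 + 2)/(-23))/(-103 + 1/313) = (-61 - (-13 + I*√3)/23)/(-32238/313) = (-61 + (13/23 - I*√3/23))*(-313/32238) = (-1390/23 - I*√3/23)*(-313/32238) = 217535/370737 + 313*I*√3/741474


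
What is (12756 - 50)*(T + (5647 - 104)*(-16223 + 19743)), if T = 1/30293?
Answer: 7509978227479586/30293 ≈ 2.4791e+11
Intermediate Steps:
T = 1/30293 ≈ 3.3011e-5
(12756 - 50)*(T + (5647 - 104)*(-16223 + 19743)) = (12756 - 50)*(1/30293 + (5647 - 104)*(-16223 + 19743)) = 12706*(1/30293 + 5543*3520) = 12706*(1/30293 + 19511360) = 12706*(591057628481/30293) = 7509978227479586/30293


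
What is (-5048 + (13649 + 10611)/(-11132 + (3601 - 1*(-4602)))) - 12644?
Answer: -51844128/2929 ≈ -17700.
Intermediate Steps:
(-5048 + (13649 + 10611)/(-11132 + (3601 - 1*(-4602)))) - 12644 = (-5048 + 24260/(-11132 + (3601 + 4602))) - 12644 = (-5048 + 24260/(-11132 + 8203)) - 12644 = (-5048 + 24260/(-2929)) - 12644 = (-5048 + 24260*(-1/2929)) - 12644 = (-5048 - 24260/2929) - 12644 = -14809852/2929 - 12644 = -51844128/2929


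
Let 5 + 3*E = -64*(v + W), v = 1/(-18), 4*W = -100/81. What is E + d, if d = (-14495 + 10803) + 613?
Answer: -746714/243 ≈ -3072.9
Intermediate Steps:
W = -25/81 (W = (-100/81)/4 = (-100*1/81)/4 = (¼)*(-100/81) = -25/81 ≈ -0.30864)
d = -3079 (d = -3692 + 613 = -3079)
v = -1/18 ≈ -0.055556
E = 1483/243 (E = -5/3 + (-64*(-1/18 - 25/81))/3 = -5/3 + (-64*(-59/162))/3 = -5/3 + (⅓)*(1888/81) = -5/3 + 1888/243 = 1483/243 ≈ 6.1029)
E + d = 1483/243 - 3079 = -746714/243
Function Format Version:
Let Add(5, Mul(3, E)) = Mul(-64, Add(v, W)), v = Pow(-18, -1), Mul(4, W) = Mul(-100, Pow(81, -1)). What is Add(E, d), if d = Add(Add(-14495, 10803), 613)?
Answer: Rational(-746714, 243) ≈ -3072.9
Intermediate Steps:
W = Rational(-25, 81) (W = Mul(Rational(1, 4), Mul(-100, Pow(81, -1))) = Mul(Rational(1, 4), Mul(-100, Rational(1, 81))) = Mul(Rational(1, 4), Rational(-100, 81)) = Rational(-25, 81) ≈ -0.30864)
d = -3079 (d = Add(-3692, 613) = -3079)
v = Rational(-1, 18) ≈ -0.055556
E = Rational(1483, 243) (E = Add(Rational(-5, 3), Mul(Rational(1, 3), Mul(-64, Add(Rational(-1, 18), Rational(-25, 81))))) = Add(Rational(-5, 3), Mul(Rational(1, 3), Mul(-64, Rational(-59, 162)))) = Add(Rational(-5, 3), Mul(Rational(1, 3), Rational(1888, 81))) = Add(Rational(-5, 3), Rational(1888, 243)) = Rational(1483, 243) ≈ 6.1029)
Add(E, d) = Add(Rational(1483, 243), -3079) = Rational(-746714, 243)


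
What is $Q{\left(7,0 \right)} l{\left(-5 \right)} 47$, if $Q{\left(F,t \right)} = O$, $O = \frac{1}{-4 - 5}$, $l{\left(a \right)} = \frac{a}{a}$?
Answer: $- \frac{47}{9} \approx -5.2222$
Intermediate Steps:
$l{\left(a \right)} = 1$
$O = - \frac{1}{9}$ ($O = \frac{1}{-9} = - \frac{1}{9} \approx -0.11111$)
$Q{\left(F,t \right)} = - \frac{1}{9}$
$Q{\left(7,0 \right)} l{\left(-5 \right)} 47 = \left(- \frac{1}{9}\right) 1 \cdot 47 = \left(- \frac{1}{9}\right) 47 = - \frac{47}{9}$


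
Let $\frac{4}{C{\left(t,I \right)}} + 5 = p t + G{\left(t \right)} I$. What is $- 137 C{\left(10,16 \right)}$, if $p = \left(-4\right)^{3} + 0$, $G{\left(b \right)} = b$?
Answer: $\frac{548}{485} \approx 1.1299$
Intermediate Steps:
$p = -64$ ($p = -64 + 0 = -64$)
$C{\left(t,I \right)} = \frac{4}{-5 - 64 t + I t}$ ($C{\left(t,I \right)} = \frac{4}{-5 + \left(- 64 t + t I\right)} = \frac{4}{-5 + \left(- 64 t + I t\right)} = \frac{4}{-5 - 64 t + I t}$)
$- 137 C{\left(10,16 \right)} = - 137 \frac{4}{-5 - 640 + 16 \cdot 10} = - 137 \frac{4}{-5 - 640 + 160} = - 137 \frac{4}{-485} = - 137 \cdot 4 \left(- \frac{1}{485}\right) = \left(-137\right) \left(- \frac{4}{485}\right) = \frac{548}{485}$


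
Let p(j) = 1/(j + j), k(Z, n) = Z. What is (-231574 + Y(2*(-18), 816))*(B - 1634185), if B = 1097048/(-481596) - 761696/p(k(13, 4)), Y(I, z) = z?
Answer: 595620519811862798/120399 ≈ 4.9471e+12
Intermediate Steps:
p(j) = 1/(2*j)
B = -2384393628566/120399 (B = 1097048/(-481596) - 761696/((½)/13) = 1097048*(-1/481596) - 761696/((½)*(1/13)) = -274262/120399 - 761696/1/26 = -274262/120399 - 761696*26 = -274262/120399 - 19804096 = -2384393628566/120399 ≈ -1.9804e+7)
(-231574 + Y(2*(-18), 816))*(B - 1634185) = (-231574 + 816)*(-2384393628566/120399 - 1634185) = -230758*(-2581147868381/120399) = 595620519811862798/120399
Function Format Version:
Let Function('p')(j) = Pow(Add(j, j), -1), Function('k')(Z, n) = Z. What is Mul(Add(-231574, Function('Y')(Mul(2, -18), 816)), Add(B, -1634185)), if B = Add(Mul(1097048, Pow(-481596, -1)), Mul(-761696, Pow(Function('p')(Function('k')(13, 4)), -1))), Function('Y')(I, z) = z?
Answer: Rational(595620519811862798, 120399) ≈ 4.9471e+12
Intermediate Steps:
Function('p')(j) = Mul(Rational(1, 2), Pow(j, -1)) (Function('p')(j) = Pow(Mul(2, j), -1) = Mul(Rational(1, 2), Pow(j, -1)))
B = Rational(-2384393628566, 120399) (B = Add(Mul(1097048, Pow(-481596, -1)), Mul(-761696, Pow(Mul(Rational(1, 2), Pow(13, -1)), -1))) = Add(Mul(1097048, Rational(-1, 481596)), Mul(-761696, Pow(Mul(Rational(1, 2), Rational(1, 13)), -1))) = Add(Rational(-274262, 120399), Mul(-761696, Pow(Rational(1, 26), -1))) = Add(Rational(-274262, 120399), Mul(-761696, 26)) = Add(Rational(-274262, 120399), -19804096) = Rational(-2384393628566, 120399) ≈ -1.9804e+7)
Mul(Add(-231574, Function('Y')(Mul(2, -18), 816)), Add(B, -1634185)) = Mul(Add(-231574, 816), Add(Rational(-2384393628566, 120399), -1634185)) = Mul(-230758, Rational(-2581147868381, 120399)) = Rational(595620519811862798, 120399)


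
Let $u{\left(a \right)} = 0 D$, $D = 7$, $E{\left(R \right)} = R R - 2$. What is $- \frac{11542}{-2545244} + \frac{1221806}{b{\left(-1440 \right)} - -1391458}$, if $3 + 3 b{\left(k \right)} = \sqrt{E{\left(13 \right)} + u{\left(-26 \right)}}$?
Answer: $\frac{9786357554762669485}{11087956675200806414} - \frac{1832709 \sqrt{167}}{8712686622737} \approx 0.88261$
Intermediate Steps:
$E{\left(R \right)} = -2 + R^{2}$ ($E{\left(R \right)} = R^{2} - 2 = -2 + R^{2}$)
$u{\left(a \right)} = 0$ ($u{\left(a \right)} = 0 \cdot 7 = 0$)
$b{\left(k \right)} = -1 + \frac{\sqrt{167}}{3}$ ($b{\left(k \right)} = -1 + \frac{\sqrt{\left(-2 + 13^{2}\right) + 0}}{3} = -1 + \frac{\sqrt{\left(-2 + 169\right) + 0}}{3} = -1 + \frac{\sqrt{167 + 0}}{3} = -1 + \frac{\sqrt{167}}{3}$)
$- \frac{11542}{-2545244} + \frac{1221806}{b{\left(-1440 \right)} - -1391458} = - \frac{11542}{-2545244} + \frac{1221806}{\left(-1 + \frac{\sqrt{167}}{3}\right) - -1391458} = \left(-11542\right) \left(- \frac{1}{2545244}\right) + \frac{1221806}{\left(-1 + \frac{\sqrt{167}}{3}\right) + 1391458} = \frac{5771}{1272622} + \frac{1221806}{1391457 + \frac{\sqrt{167}}{3}}$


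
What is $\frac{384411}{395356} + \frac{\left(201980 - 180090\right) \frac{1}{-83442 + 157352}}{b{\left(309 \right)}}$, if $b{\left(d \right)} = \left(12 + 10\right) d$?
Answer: $\frac{877964483531}{902921544564} \approx 0.97236$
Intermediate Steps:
$b{\left(d \right)} = 22 d$
$\frac{384411}{395356} + \frac{\left(201980 - 180090\right) \frac{1}{-83442 + 157352}}{b{\left(309 \right)}} = \frac{384411}{395356} + \frac{\left(201980 - 180090\right) \frac{1}{-83442 + 157352}}{22 \cdot 309} = 384411 \cdot \frac{1}{395356} + \frac{21890 \cdot \frac{1}{73910}}{6798} = \frac{384411}{395356} + 21890 \cdot \frac{1}{73910} \cdot \frac{1}{6798} = \frac{384411}{395356} + \frac{2189}{7391} \cdot \frac{1}{6798} = \frac{384411}{395356} + \frac{199}{4567638} = \frac{877964483531}{902921544564}$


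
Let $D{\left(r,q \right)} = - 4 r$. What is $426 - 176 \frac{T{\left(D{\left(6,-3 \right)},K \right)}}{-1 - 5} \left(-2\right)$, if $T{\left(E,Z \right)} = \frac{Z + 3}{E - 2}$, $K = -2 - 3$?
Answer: $\frac{16438}{39} \approx 421.49$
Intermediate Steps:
$K = -5$ ($K = -2 - 3 = -5$)
$T{\left(E,Z \right)} = \frac{3 + Z}{-2 + E}$
$426 - 176 \frac{T{\left(D{\left(6,-3 \right)},K \right)}}{-1 - 5} \left(-2\right) = 426 - 176 \frac{\frac{1}{-2 - 24} \left(3 - 5\right)}{-1 - 5} \left(-2\right) = 426 - 176 \frac{\frac{1}{-2 - 24} \left(-2\right)}{-6} \left(-2\right) = 426 - 176 - \frac{\frac{1}{-26} \left(-2\right)}{6} \left(-2\right) = 426 - 176 - \frac{\left(- \frac{1}{26}\right) \left(-2\right)}{6} \left(-2\right) = 426 - 176 \left(- \frac{1}{6}\right) \frac{1}{13} \left(-2\right) = 426 - 176 \left(\left(- \frac{1}{78}\right) \left(-2\right)\right) = 426 - \frac{176}{39} = \frac{16438}{39}$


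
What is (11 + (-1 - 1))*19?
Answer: 171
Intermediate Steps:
(11 + (-1 - 1))*19 = (11 - 2)*19 = 9*19 = 171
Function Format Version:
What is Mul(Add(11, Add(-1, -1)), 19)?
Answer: 171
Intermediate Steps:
Mul(Add(11, Add(-1, -1)), 19) = Mul(Add(11, -2), 19) = Mul(9, 19) = 171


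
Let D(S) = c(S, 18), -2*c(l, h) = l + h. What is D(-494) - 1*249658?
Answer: -249420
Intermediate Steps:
c(l, h) = -h/2 - l/2 (c(l, h) = -(l + h)/2 = -(h + l)/2 = -h/2 - l/2)
D(S) = -9 - S/2 (D(S) = -1/2*18 - S/2 = -9 - S/2)
D(-494) - 1*249658 = (-9 - 1/2*(-494)) - 1*249658 = (-9 + 247) - 249658 = 238 - 249658 = -249420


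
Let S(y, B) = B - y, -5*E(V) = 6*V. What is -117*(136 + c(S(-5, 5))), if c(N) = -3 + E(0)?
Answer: -15561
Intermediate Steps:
E(V) = -6*V/5
c(N) = -3 (c(N) = -3 - 6/5*0 = -3 + 0 = -3)
-117*(136 + c(S(-5, 5))) = -117*(136 - 3) = -117*133 = -15561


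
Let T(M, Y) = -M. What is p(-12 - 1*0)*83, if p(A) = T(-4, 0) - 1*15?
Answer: -913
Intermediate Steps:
p(A) = -11 (p(A) = -1*(-4) - 1*15 = 4 - 15 = -11)
p(-12 - 1*0)*83 = -11*83 = -913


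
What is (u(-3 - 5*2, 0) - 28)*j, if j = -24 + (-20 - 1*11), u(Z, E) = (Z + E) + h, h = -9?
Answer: 2750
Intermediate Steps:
u(Z, E) = -9 + E + Z (u(Z, E) = (Z + E) - 9 = (E + Z) - 9 = -9 + E + Z)
j = -55 (j = -24 + (-20 - 11) = -24 - 31 = -55)
(u(-3 - 5*2, 0) - 28)*j = ((-9 + 0 + (-3 - 5*2)) - 28)*(-55) = ((-9 + 0 + (-3 - 10)) - 28)*(-55) = ((-9 + 0 - 13) - 28)*(-55) = (-22 - 28)*(-55) = -50*(-55) = 2750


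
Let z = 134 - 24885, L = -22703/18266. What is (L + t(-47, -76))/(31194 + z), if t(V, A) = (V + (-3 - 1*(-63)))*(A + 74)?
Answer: -497619/117687838 ≈ -0.0042283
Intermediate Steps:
L = -22703/18266 (L = -22703*1/18266 = -22703/18266 ≈ -1.2429)
z = -24751
t(V, A) = (60 + V)*(74 + A) (t(V, A) = (V + (-3 + 63))*(74 + A) = (V + 60)*(74 + A) = (60 + V)*(74 + A))
(L + t(-47, -76))/(31194 + z) = (-22703/18266 + (4440 + 60*(-76) + 74*(-47) - 76*(-47)))/(31194 - 24751) = (-22703/18266 + (4440 - 4560 - 3478 + 3572))/6443 = (-22703/18266 - 26)*(1/6443) = -497619/18266*1/6443 = -497619/117687838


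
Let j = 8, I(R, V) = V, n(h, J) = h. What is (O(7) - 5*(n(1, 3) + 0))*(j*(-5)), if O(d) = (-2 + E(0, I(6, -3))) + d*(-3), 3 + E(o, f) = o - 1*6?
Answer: 1480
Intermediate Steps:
E(o, f) = -9 + o (E(o, f) = -3 + (o - 1*6) = -3 + (o - 6) = -3 + (-6 + o) = -9 + o)
O(d) = -11 - 3*d (O(d) = (-2 + (-9 + 0)) + d*(-3) = (-2 - 9) - 3*d = -11 - 3*d)
(O(7) - 5*(n(1, 3) + 0))*(j*(-5)) = ((-11 - 3*7) - 5*(1 + 0))*(8*(-5)) = ((-11 - 21) - 5*1)*(-40) = (-32 - 5)*(-40) = -37*(-40) = 1480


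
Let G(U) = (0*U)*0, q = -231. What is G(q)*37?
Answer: 0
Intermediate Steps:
G(U) = 0 (G(U) = 0*0 = 0)
G(q)*37 = 0*37 = 0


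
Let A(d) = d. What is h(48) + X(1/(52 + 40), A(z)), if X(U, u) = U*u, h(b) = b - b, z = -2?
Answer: -1/46 ≈ -0.021739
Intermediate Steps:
h(b) = 0
h(48) + X(1/(52 + 40), A(z)) = 0 - 2/(52 + 40) = 0 - 2/92 = 0 + (1/92)*(-2) = 0 - 1/46 = -1/46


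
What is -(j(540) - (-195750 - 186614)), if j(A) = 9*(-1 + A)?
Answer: -387215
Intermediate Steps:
j(A) = -9 + 9*A
-(j(540) - (-195750 - 186614)) = -((-9 + 9*540) - (-195750 - 186614)) = -((-9 + 4860) - 1*(-382364)) = -(4851 + 382364) = -1*387215 = -387215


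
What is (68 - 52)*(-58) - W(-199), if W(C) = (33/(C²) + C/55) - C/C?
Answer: -2011178201/2178055 ≈ -923.38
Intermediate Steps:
W(C) = -1 + 33/C² + C/55 (W(C) = (33/C² + C*(1/55)) - 1*1 = (33/C² + C/55) - 1 = -1 + 33/C² + C/55)
(68 - 52)*(-58) - W(-199) = (68 - 52)*(-58) - (-1 + 33/(-199)² + (1/55)*(-199)) = 16*(-58) - (-1 + 33*(1/39601) - 199/55) = -928 - (-1 + 33/39601 - 199/55) = -928 - 1*(-10056839/2178055) = -928 + 10056839/2178055 = -2011178201/2178055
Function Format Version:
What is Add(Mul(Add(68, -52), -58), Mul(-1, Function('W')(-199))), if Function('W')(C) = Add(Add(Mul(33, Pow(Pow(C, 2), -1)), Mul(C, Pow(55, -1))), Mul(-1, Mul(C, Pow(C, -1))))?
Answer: Rational(-2011178201, 2178055) ≈ -923.38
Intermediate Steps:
Function('W')(C) = Add(-1, Mul(33, Pow(C, -2)), Mul(Rational(1, 55), C)) (Function('W')(C) = Add(Add(Mul(33, Pow(C, -2)), Mul(C, Rational(1, 55))), Mul(-1, 1)) = Add(Add(Mul(33, Pow(C, -2)), Mul(Rational(1, 55), C)), -1) = Add(-1, Mul(33, Pow(C, -2)), Mul(Rational(1, 55), C)))
Add(Mul(Add(68, -52), -58), Mul(-1, Function('W')(-199))) = Add(Mul(Add(68, -52), -58), Mul(-1, Add(-1, Mul(33, Pow(-199, -2)), Mul(Rational(1, 55), -199)))) = Add(Mul(16, -58), Mul(-1, Add(-1, Mul(33, Rational(1, 39601)), Rational(-199, 55)))) = Add(-928, Mul(-1, Add(-1, Rational(33, 39601), Rational(-199, 55)))) = Add(-928, Mul(-1, Rational(-10056839, 2178055))) = Add(-928, Rational(10056839, 2178055)) = Rational(-2011178201, 2178055)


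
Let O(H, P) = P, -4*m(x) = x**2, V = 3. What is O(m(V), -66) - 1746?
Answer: -1812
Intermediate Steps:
m(x) = -x**2/4
O(m(V), -66) - 1746 = -66 - 1746 = -1812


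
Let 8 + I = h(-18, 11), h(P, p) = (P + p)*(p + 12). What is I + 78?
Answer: -91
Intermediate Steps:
h(P, p) = (12 + p)*(P + p) (h(P, p) = (P + p)*(12 + p) = (12 + p)*(P + p))
I = -169 (I = -8 + (11² + 12*(-18) + 12*11 - 18*11) = -8 + (121 - 216 + 132 - 198) = -8 - 161 = -169)
I + 78 = -169 + 78 = -91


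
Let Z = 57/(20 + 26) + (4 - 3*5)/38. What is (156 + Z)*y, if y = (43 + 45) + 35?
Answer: 8436201/437 ≈ 19305.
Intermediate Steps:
y = 123 (y = 88 + 35 = 123)
Z = 415/437 (Z = 57/46 + (4 - 15)*(1/38) = 57*(1/46) - 11*1/38 = 57/46 - 11/38 = 415/437 ≈ 0.94966)
(156 + Z)*y = (156 + 415/437)*123 = (68587/437)*123 = 8436201/437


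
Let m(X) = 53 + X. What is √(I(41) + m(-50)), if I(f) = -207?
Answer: 2*I*√51 ≈ 14.283*I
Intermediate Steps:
√(I(41) + m(-50)) = √(-207 + (53 - 50)) = √(-207 + 3) = √(-204) = 2*I*√51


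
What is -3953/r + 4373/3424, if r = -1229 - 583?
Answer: 5364737/1551072 ≈ 3.4587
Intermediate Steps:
r = -1812
-3953/r + 4373/3424 = -3953/(-1812) + 4373/3424 = -3953*(-1/1812) + 4373*(1/3424) = 3953/1812 + 4373/3424 = 5364737/1551072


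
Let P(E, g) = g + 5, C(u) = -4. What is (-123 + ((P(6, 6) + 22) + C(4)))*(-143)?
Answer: 13442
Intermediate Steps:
P(E, g) = 5 + g
(-123 + ((P(6, 6) + 22) + C(4)))*(-143) = (-123 + (((5 + 6) + 22) - 4))*(-143) = (-123 + ((11 + 22) - 4))*(-143) = (-123 + (33 - 4))*(-143) = (-123 + 29)*(-143) = -94*(-143) = 13442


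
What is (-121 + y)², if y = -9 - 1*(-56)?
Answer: 5476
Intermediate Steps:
y = 47 (y = -9 + 56 = 47)
(-121 + y)² = (-121 + 47)² = (-74)² = 5476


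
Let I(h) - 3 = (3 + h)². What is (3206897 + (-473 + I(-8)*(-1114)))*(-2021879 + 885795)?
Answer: -3607330271488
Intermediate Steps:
I(h) = 3 + (3 + h)²
(3206897 + (-473 + I(-8)*(-1114)))*(-2021879 + 885795) = (3206897 + (-473 + (3 + (3 - 8)²)*(-1114)))*(-2021879 + 885795) = (3206897 + (-473 + (3 + (-5)²)*(-1114)))*(-1136084) = (3206897 + (-473 + (3 + 25)*(-1114)))*(-1136084) = (3206897 + (-473 + 28*(-1114)))*(-1136084) = (3206897 + (-473 - 31192))*(-1136084) = (3206897 - 31665)*(-1136084) = 3175232*(-1136084) = -3607330271488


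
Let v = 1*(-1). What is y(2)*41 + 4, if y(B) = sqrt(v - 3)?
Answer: 4 + 82*I ≈ 4.0 + 82.0*I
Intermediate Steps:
v = -1
y(B) = 2*I (y(B) = sqrt(-1 - 3) = sqrt(-4) = 2*I)
y(2)*41 + 4 = (2*I)*41 + 4 = 82*I + 4 = 4 + 82*I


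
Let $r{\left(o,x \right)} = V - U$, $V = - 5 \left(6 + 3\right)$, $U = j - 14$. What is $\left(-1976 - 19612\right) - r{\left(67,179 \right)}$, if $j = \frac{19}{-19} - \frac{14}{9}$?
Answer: $- \frac{194036}{9} \approx -21560.0$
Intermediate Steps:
$j = - \frac{23}{9}$ ($j = 19 \left(- \frac{1}{19}\right) - \frac{14}{9} = -1 - \frac{14}{9} = - \frac{23}{9} \approx -2.5556$)
$U = - \frac{149}{9}$ ($U = - \frac{23}{9} - 14 = - \frac{149}{9} \approx -16.556$)
$V = -45$ ($V = \left(-5\right) 9 = -45$)
$r{\left(o,x \right)} = - \frac{256}{9}$ ($r{\left(o,x \right)} = -45 - - \frac{149}{9} = -45 + \frac{149}{9} = - \frac{256}{9}$)
$\left(-1976 - 19612\right) - r{\left(67,179 \right)} = \left(-1976 - 19612\right) - - \frac{256}{9} = -21588 + \frac{256}{9} = - \frac{194036}{9}$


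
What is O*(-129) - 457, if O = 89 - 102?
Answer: 1220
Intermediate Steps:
O = -13
O*(-129) - 457 = -13*(-129) - 457 = 1677 - 457 = 1220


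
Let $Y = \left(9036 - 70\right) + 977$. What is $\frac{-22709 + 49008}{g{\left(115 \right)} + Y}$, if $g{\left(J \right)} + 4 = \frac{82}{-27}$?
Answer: $\frac{710073}{268271} \approx 2.6469$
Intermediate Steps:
$Y = 9943$ ($Y = 8966 + 977 = 9943$)
$g{\left(J \right)} = - \frac{190}{27}$ ($g{\left(J \right)} = -4 + \frac{82}{-27} = -4 + 82 \left(- \frac{1}{27}\right) = -4 - \frac{82}{27} = - \frac{190}{27}$)
$\frac{-22709 + 49008}{g{\left(115 \right)} + Y} = \frac{-22709 + 49008}{- \frac{190}{27} + 9943} = \frac{26299}{\frac{268271}{27}} = 26299 \cdot \frac{27}{268271} = \frac{710073}{268271}$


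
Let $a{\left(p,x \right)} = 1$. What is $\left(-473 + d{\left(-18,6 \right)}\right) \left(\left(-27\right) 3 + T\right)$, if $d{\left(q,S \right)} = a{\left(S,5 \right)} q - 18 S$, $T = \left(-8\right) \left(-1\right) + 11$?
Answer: $37138$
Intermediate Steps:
$T = 19$ ($T = 8 + 11 = 19$)
$d{\left(q,S \right)} = q - 18 S$ ($d{\left(q,S \right)} = 1 q - 18 S = q - 18 S$)
$\left(-473 + d{\left(-18,6 \right)}\right) \left(\left(-27\right) 3 + T\right) = \left(-473 - 126\right) \left(\left(-27\right) 3 + 19\right) = \left(-473 - 126\right) \left(-81 + 19\right) = \left(-473 - 126\right) \left(-62\right) = \left(-599\right) \left(-62\right) = 37138$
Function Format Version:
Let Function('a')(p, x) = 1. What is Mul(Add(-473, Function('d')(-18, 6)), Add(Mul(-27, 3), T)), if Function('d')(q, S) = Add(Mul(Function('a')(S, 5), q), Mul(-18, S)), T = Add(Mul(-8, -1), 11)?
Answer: 37138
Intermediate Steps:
T = 19 (T = Add(8, 11) = 19)
Function('d')(q, S) = Add(q, Mul(-18, S)) (Function('d')(q, S) = Add(Mul(1, q), Mul(-18, S)) = Add(q, Mul(-18, S)))
Mul(Add(-473, Function('d')(-18, 6)), Add(Mul(-27, 3), T)) = Mul(Add(-473, Add(-18, Mul(-18, 6))), Add(Mul(-27, 3), 19)) = Mul(Add(-473, Add(-18, -108)), Add(-81, 19)) = Mul(Add(-473, -126), -62) = Mul(-599, -62) = 37138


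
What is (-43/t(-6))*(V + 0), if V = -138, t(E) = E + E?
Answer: -989/2 ≈ -494.50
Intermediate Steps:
t(E) = 2*E
(-43/t(-6))*(V + 0) = (-43/(2*(-6)))*(-138 + 0) = -43/(-12)*(-138) = -43*(-1/12)*(-138) = (43/12)*(-138) = -989/2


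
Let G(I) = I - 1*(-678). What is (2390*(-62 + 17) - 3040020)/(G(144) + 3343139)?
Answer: -3147570/3343961 ≈ -0.94127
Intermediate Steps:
G(I) = 678 + I (G(I) = I + 678 = 678 + I)
(2390*(-62 + 17) - 3040020)/(G(144) + 3343139) = (2390*(-62 + 17) - 3040020)/((678 + 144) + 3343139) = (2390*(-45) - 3040020)/(822 + 3343139) = (-107550 - 3040020)/3343961 = -3147570*1/3343961 = -3147570/3343961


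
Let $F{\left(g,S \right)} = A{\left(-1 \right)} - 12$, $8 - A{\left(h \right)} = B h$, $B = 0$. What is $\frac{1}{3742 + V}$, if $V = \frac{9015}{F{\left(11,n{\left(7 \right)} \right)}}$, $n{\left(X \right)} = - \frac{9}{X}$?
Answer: $\frac{4}{5953} \approx 0.00067193$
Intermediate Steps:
$A{\left(h \right)} = 8$ ($A{\left(h \right)} = 8 - 0 h = 8 - 0 = 8 + 0 = 8$)
$F{\left(g,S \right)} = -4$ ($F{\left(g,S \right)} = 8 - 12 = -4$)
$V = - \frac{9015}{4}$ ($V = \frac{9015}{-4} = 9015 \left(- \frac{1}{4}\right) = - \frac{9015}{4} \approx -2253.8$)
$\frac{1}{3742 + V} = \frac{1}{3742 - \frac{9015}{4}} = \frac{1}{\frac{5953}{4}} = \frac{4}{5953}$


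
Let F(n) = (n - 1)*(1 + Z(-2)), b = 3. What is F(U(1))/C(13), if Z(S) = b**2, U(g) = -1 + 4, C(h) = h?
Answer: 20/13 ≈ 1.5385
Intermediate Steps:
U(g) = 3
Z(S) = 9 (Z(S) = 3**2 = 9)
F(n) = -10 + 10*n (F(n) = (n - 1)*(1 + 9) = (-1 + n)*10 = -10 + 10*n)
F(U(1))/C(13) = (-10 + 10*3)/13 = (-10 + 30)*(1/13) = 20*(1/13) = 20/13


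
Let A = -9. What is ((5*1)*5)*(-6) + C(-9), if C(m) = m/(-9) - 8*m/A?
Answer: -157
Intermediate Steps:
C(m) = 7*m/9 (C(m) = m/(-9) - 8*(-m/9) = m*(-⅑) - (-8)*m/9 = -m/9 + 8*m/9 = 7*m/9)
((5*1)*5)*(-6) + C(-9) = ((5*1)*5)*(-6) + (7/9)*(-9) = (5*5)*(-6) - 7 = 25*(-6) - 7 = -150 - 7 = -157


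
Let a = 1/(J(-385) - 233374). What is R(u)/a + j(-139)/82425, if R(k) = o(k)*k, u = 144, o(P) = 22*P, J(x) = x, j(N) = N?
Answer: -8789718398630539/82425 ≈ -1.0664e+11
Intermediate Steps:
a = -1/233759 (a = 1/(-385 - 233374) = 1/(-233759) = -1/233759 ≈ -4.2779e-6)
R(k) = 22*k² (R(k) = (22*k)*k = 22*k²)
R(u)/a + j(-139)/82425 = (22*144²)/(-1/233759) - 139/82425 = (22*20736)*(-233759) - 139*1/82425 = 456192*(-233759) - 139/82425 = -106638985728 - 139/82425 = -8789718398630539/82425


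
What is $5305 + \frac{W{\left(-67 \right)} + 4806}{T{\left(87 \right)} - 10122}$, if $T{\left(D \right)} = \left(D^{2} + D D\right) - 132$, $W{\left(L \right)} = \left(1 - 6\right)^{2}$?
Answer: $\frac{25914451}{4884} \approx 5306.0$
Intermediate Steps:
$W{\left(L \right)} = 25$ ($W{\left(L \right)} = \left(-5\right)^{2} = 25$)
$T{\left(D \right)} = -132 + 2 D^{2}$ ($T{\left(D \right)} = \left(D^{2} + D^{2}\right) - 132 = 2 D^{2} - 132 = -132 + 2 D^{2}$)
$5305 + \frac{W{\left(-67 \right)} + 4806}{T{\left(87 \right)} - 10122} = 5305 + \frac{25 + 4806}{\left(-132 + 2 \cdot 87^{2}\right) - 10122} = 5305 + \frac{4831}{\left(-132 + 2 \cdot 7569\right) - 10122} = 5305 + \frac{4831}{\left(-132 + 15138\right) - 10122} = 5305 + \frac{4831}{15006 - 10122} = 5305 + \frac{4831}{4884} = \frac{25914451}{4884}$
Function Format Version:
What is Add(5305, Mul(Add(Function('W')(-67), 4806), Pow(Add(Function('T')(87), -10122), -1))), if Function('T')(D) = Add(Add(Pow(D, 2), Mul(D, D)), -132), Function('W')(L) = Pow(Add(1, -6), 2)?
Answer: Rational(25914451, 4884) ≈ 5306.0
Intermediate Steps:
Function('W')(L) = 25 (Function('W')(L) = Pow(-5, 2) = 25)
Function('T')(D) = Add(-132, Mul(2, Pow(D, 2))) (Function('T')(D) = Add(Add(Pow(D, 2), Pow(D, 2)), -132) = Add(Mul(2, Pow(D, 2)), -132) = Add(-132, Mul(2, Pow(D, 2))))
Add(5305, Mul(Add(Function('W')(-67), 4806), Pow(Add(Function('T')(87), -10122), -1))) = Add(5305, Mul(Add(25, 4806), Pow(Add(Add(-132, Mul(2, Pow(87, 2))), -10122), -1))) = Add(5305, Mul(4831, Pow(Add(Add(-132, Mul(2, 7569)), -10122), -1))) = Add(5305, Mul(4831, Pow(Add(Add(-132, 15138), -10122), -1))) = Add(5305, Mul(4831, Pow(Add(15006, -10122), -1))) = Add(5305, Mul(4831, Pow(4884, -1))) = Add(5305, Mul(4831, Rational(1, 4884))) = Add(5305, Rational(4831, 4884)) = Rational(25914451, 4884)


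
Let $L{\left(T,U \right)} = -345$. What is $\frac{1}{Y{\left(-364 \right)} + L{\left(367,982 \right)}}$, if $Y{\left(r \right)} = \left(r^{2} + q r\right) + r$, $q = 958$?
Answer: $- \frac{1}{216925} \approx -4.6099 \cdot 10^{-6}$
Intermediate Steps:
$Y{\left(r \right)} = r^{2} + 959 r$ ($Y{\left(r \right)} = \left(r^{2} + 958 r\right) + r = r^{2} + 959 r$)
$\frac{1}{Y{\left(-364 \right)} + L{\left(367,982 \right)}} = \frac{1}{- 364 \left(959 - 364\right) - 345} = \frac{1}{\left(-364\right) 595 - 345} = \frac{1}{-216580 - 345} = \frac{1}{-216925} = - \frac{1}{216925}$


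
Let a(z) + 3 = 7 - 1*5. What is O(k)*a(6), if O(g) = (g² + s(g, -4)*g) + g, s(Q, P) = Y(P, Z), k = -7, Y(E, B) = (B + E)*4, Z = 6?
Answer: 14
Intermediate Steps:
Y(E, B) = 4*B + 4*E
a(z) = -1 (a(z) = -3 + (7 - 1*5) = -3 + (7 - 5) = -3 + 2 = -1)
s(Q, P) = 24 + 4*P (s(Q, P) = 4*6 + 4*P = 24 + 4*P)
O(g) = g² + 9*g (O(g) = (g² + (24 + 4*(-4))*g) + g = (g² + (24 - 16)*g) + g = (g² + 8*g) + g = g² + 9*g)
O(k)*a(6) = -7*(9 - 7)*(-1) = -7*2*(-1) = -14*(-1) = 14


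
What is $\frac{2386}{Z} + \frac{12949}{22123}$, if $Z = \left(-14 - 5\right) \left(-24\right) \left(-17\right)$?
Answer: $\frac{23797585}{85748748} \approx 0.27753$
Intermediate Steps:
$Z = -7752$ ($Z = \left(-14 - 5\right) \left(-24\right) \left(-17\right) = \left(-19\right) \left(-24\right) \left(-17\right) = 456 \left(-17\right) = -7752$)
$\frac{2386}{Z} + \frac{12949}{22123} = \frac{2386}{-7752} + \frac{12949}{22123} = 2386 \left(- \frac{1}{7752}\right) + 12949 \cdot \frac{1}{22123} = - \frac{1193}{3876} + \frac{12949}{22123} = \frac{23797585}{85748748}$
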